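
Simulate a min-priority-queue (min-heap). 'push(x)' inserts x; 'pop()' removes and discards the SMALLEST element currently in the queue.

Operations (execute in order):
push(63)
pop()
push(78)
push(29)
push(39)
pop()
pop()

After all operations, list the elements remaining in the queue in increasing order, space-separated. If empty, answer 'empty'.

Answer: 78

Derivation:
push(63): heap contents = [63]
pop() → 63: heap contents = []
push(78): heap contents = [78]
push(29): heap contents = [29, 78]
push(39): heap contents = [29, 39, 78]
pop() → 29: heap contents = [39, 78]
pop() → 39: heap contents = [78]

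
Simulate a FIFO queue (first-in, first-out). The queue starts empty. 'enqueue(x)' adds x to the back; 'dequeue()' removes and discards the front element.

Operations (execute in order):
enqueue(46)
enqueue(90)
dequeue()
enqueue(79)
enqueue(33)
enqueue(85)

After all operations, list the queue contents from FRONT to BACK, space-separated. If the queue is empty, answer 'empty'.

Answer: 90 79 33 85

Derivation:
enqueue(46): [46]
enqueue(90): [46, 90]
dequeue(): [90]
enqueue(79): [90, 79]
enqueue(33): [90, 79, 33]
enqueue(85): [90, 79, 33, 85]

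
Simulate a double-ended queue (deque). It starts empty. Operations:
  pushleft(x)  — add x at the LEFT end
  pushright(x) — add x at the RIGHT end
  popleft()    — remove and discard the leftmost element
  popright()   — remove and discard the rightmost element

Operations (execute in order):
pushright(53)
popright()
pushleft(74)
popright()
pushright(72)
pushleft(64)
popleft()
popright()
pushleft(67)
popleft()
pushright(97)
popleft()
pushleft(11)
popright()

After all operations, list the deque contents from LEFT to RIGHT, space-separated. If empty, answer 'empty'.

pushright(53): [53]
popright(): []
pushleft(74): [74]
popright(): []
pushright(72): [72]
pushleft(64): [64, 72]
popleft(): [72]
popright(): []
pushleft(67): [67]
popleft(): []
pushright(97): [97]
popleft(): []
pushleft(11): [11]
popright(): []

Answer: empty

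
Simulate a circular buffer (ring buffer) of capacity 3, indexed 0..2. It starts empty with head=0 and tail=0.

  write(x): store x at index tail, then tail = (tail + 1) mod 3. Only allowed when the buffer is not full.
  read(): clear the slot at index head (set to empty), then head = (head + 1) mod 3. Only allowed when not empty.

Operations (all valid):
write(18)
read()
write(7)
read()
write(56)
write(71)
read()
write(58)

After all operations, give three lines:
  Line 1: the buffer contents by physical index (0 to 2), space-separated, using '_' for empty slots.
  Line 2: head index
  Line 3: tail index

Answer: 71 58 _
0
2

Derivation:
write(18): buf=[18 _ _], head=0, tail=1, size=1
read(): buf=[_ _ _], head=1, tail=1, size=0
write(7): buf=[_ 7 _], head=1, tail=2, size=1
read(): buf=[_ _ _], head=2, tail=2, size=0
write(56): buf=[_ _ 56], head=2, tail=0, size=1
write(71): buf=[71 _ 56], head=2, tail=1, size=2
read(): buf=[71 _ _], head=0, tail=1, size=1
write(58): buf=[71 58 _], head=0, tail=2, size=2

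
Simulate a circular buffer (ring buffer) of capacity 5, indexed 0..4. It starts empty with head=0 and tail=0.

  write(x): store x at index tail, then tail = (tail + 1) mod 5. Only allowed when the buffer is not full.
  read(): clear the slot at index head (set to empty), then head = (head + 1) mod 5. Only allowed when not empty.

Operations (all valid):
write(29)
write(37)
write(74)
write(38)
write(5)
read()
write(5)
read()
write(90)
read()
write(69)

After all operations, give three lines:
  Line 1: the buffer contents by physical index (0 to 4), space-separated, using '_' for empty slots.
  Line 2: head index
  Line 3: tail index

write(29): buf=[29 _ _ _ _], head=0, tail=1, size=1
write(37): buf=[29 37 _ _ _], head=0, tail=2, size=2
write(74): buf=[29 37 74 _ _], head=0, tail=3, size=3
write(38): buf=[29 37 74 38 _], head=0, tail=4, size=4
write(5): buf=[29 37 74 38 5], head=0, tail=0, size=5
read(): buf=[_ 37 74 38 5], head=1, tail=0, size=4
write(5): buf=[5 37 74 38 5], head=1, tail=1, size=5
read(): buf=[5 _ 74 38 5], head=2, tail=1, size=4
write(90): buf=[5 90 74 38 5], head=2, tail=2, size=5
read(): buf=[5 90 _ 38 5], head=3, tail=2, size=4
write(69): buf=[5 90 69 38 5], head=3, tail=3, size=5

Answer: 5 90 69 38 5
3
3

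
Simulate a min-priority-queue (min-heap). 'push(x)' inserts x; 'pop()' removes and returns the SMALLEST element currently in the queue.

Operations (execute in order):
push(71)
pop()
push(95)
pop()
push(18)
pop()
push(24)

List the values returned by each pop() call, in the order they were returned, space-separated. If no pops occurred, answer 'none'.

Answer: 71 95 18

Derivation:
push(71): heap contents = [71]
pop() → 71: heap contents = []
push(95): heap contents = [95]
pop() → 95: heap contents = []
push(18): heap contents = [18]
pop() → 18: heap contents = []
push(24): heap contents = [24]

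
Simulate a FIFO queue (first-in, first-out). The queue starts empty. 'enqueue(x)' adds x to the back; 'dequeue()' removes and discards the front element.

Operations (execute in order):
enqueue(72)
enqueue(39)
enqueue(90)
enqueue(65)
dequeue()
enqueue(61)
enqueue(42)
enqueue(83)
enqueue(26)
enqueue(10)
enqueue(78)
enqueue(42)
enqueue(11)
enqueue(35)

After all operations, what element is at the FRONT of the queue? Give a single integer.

Answer: 39

Derivation:
enqueue(72): queue = [72]
enqueue(39): queue = [72, 39]
enqueue(90): queue = [72, 39, 90]
enqueue(65): queue = [72, 39, 90, 65]
dequeue(): queue = [39, 90, 65]
enqueue(61): queue = [39, 90, 65, 61]
enqueue(42): queue = [39, 90, 65, 61, 42]
enqueue(83): queue = [39, 90, 65, 61, 42, 83]
enqueue(26): queue = [39, 90, 65, 61, 42, 83, 26]
enqueue(10): queue = [39, 90, 65, 61, 42, 83, 26, 10]
enqueue(78): queue = [39, 90, 65, 61, 42, 83, 26, 10, 78]
enqueue(42): queue = [39, 90, 65, 61, 42, 83, 26, 10, 78, 42]
enqueue(11): queue = [39, 90, 65, 61, 42, 83, 26, 10, 78, 42, 11]
enqueue(35): queue = [39, 90, 65, 61, 42, 83, 26, 10, 78, 42, 11, 35]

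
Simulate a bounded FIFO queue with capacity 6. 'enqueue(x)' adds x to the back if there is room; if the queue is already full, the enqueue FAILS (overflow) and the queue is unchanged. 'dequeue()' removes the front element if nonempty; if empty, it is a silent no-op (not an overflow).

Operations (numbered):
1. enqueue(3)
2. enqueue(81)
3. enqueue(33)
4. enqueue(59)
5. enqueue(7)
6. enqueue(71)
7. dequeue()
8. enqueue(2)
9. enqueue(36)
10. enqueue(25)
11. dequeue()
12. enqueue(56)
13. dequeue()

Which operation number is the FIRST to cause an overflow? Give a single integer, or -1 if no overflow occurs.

Answer: 9

Derivation:
1. enqueue(3): size=1
2. enqueue(81): size=2
3. enqueue(33): size=3
4. enqueue(59): size=4
5. enqueue(7): size=5
6. enqueue(71): size=6
7. dequeue(): size=5
8. enqueue(2): size=6
9. enqueue(36): size=6=cap → OVERFLOW (fail)
10. enqueue(25): size=6=cap → OVERFLOW (fail)
11. dequeue(): size=5
12. enqueue(56): size=6
13. dequeue(): size=5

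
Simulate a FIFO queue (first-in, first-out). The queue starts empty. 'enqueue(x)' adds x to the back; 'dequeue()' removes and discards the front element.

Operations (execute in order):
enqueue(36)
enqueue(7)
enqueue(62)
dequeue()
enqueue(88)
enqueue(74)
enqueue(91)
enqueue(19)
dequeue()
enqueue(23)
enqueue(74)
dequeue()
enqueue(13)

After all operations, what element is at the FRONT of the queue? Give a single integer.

Answer: 88

Derivation:
enqueue(36): queue = [36]
enqueue(7): queue = [36, 7]
enqueue(62): queue = [36, 7, 62]
dequeue(): queue = [7, 62]
enqueue(88): queue = [7, 62, 88]
enqueue(74): queue = [7, 62, 88, 74]
enqueue(91): queue = [7, 62, 88, 74, 91]
enqueue(19): queue = [7, 62, 88, 74, 91, 19]
dequeue(): queue = [62, 88, 74, 91, 19]
enqueue(23): queue = [62, 88, 74, 91, 19, 23]
enqueue(74): queue = [62, 88, 74, 91, 19, 23, 74]
dequeue(): queue = [88, 74, 91, 19, 23, 74]
enqueue(13): queue = [88, 74, 91, 19, 23, 74, 13]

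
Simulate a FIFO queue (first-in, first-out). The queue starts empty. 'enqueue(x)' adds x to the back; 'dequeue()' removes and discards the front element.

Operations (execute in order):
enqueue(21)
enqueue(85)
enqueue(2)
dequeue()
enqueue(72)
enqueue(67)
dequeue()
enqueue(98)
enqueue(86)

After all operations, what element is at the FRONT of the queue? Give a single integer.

enqueue(21): queue = [21]
enqueue(85): queue = [21, 85]
enqueue(2): queue = [21, 85, 2]
dequeue(): queue = [85, 2]
enqueue(72): queue = [85, 2, 72]
enqueue(67): queue = [85, 2, 72, 67]
dequeue(): queue = [2, 72, 67]
enqueue(98): queue = [2, 72, 67, 98]
enqueue(86): queue = [2, 72, 67, 98, 86]

Answer: 2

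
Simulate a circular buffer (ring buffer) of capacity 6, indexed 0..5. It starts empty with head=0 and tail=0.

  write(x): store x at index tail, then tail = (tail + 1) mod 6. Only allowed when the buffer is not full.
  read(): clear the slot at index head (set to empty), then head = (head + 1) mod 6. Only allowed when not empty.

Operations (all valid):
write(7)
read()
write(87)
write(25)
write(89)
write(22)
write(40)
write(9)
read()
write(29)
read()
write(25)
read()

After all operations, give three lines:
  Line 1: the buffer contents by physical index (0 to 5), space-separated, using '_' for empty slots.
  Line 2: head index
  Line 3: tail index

Answer: 9 29 25 _ 22 40
4
3

Derivation:
write(7): buf=[7 _ _ _ _ _], head=0, tail=1, size=1
read(): buf=[_ _ _ _ _ _], head=1, tail=1, size=0
write(87): buf=[_ 87 _ _ _ _], head=1, tail=2, size=1
write(25): buf=[_ 87 25 _ _ _], head=1, tail=3, size=2
write(89): buf=[_ 87 25 89 _ _], head=1, tail=4, size=3
write(22): buf=[_ 87 25 89 22 _], head=1, tail=5, size=4
write(40): buf=[_ 87 25 89 22 40], head=1, tail=0, size=5
write(9): buf=[9 87 25 89 22 40], head=1, tail=1, size=6
read(): buf=[9 _ 25 89 22 40], head=2, tail=1, size=5
write(29): buf=[9 29 25 89 22 40], head=2, tail=2, size=6
read(): buf=[9 29 _ 89 22 40], head=3, tail=2, size=5
write(25): buf=[9 29 25 89 22 40], head=3, tail=3, size=6
read(): buf=[9 29 25 _ 22 40], head=4, tail=3, size=5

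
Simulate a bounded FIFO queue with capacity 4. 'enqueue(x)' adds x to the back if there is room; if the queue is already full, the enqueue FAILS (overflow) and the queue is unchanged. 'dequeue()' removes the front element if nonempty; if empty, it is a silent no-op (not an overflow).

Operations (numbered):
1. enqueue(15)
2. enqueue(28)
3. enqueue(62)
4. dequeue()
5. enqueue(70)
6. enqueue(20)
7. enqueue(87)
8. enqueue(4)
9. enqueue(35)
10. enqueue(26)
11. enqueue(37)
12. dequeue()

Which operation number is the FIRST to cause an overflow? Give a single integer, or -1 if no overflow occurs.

Answer: 7

Derivation:
1. enqueue(15): size=1
2. enqueue(28): size=2
3. enqueue(62): size=3
4. dequeue(): size=2
5. enqueue(70): size=3
6. enqueue(20): size=4
7. enqueue(87): size=4=cap → OVERFLOW (fail)
8. enqueue(4): size=4=cap → OVERFLOW (fail)
9. enqueue(35): size=4=cap → OVERFLOW (fail)
10. enqueue(26): size=4=cap → OVERFLOW (fail)
11. enqueue(37): size=4=cap → OVERFLOW (fail)
12. dequeue(): size=3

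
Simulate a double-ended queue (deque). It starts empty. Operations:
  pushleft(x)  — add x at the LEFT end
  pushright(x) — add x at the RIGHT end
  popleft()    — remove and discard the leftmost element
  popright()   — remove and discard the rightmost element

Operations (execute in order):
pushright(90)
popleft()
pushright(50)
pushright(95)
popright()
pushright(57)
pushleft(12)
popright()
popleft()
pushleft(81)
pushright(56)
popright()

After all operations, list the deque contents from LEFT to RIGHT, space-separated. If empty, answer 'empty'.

pushright(90): [90]
popleft(): []
pushright(50): [50]
pushright(95): [50, 95]
popright(): [50]
pushright(57): [50, 57]
pushleft(12): [12, 50, 57]
popright(): [12, 50]
popleft(): [50]
pushleft(81): [81, 50]
pushright(56): [81, 50, 56]
popright(): [81, 50]

Answer: 81 50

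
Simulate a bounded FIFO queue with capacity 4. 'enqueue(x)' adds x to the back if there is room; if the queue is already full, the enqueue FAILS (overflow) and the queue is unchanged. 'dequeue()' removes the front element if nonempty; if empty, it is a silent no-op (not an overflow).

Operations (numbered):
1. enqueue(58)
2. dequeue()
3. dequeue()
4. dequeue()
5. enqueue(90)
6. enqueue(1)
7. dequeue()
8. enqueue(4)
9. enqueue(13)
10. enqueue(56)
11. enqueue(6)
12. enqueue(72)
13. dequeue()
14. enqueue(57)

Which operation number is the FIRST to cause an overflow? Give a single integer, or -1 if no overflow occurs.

1. enqueue(58): size=1
2. dequeue(): size=0
3. dequeue(): empty, no-op, size=0
4. dequeue(): empty, no-op, size=0
5. enqueue(90): size=1
6. enqueue(1): size=2
7. dequeue(): size=1
8. enqueue(4): size=2
9. enqueue(13): size=3
10. enqueue(56): size=4
11. enqueue(6): size=4=cap → OVERFLOW (fail)
12. enqueue(72): size=4=cap → OVERFLOW (fail)
13. dequeue(): size=3
14. enqueue(57): size=4

Answer: 11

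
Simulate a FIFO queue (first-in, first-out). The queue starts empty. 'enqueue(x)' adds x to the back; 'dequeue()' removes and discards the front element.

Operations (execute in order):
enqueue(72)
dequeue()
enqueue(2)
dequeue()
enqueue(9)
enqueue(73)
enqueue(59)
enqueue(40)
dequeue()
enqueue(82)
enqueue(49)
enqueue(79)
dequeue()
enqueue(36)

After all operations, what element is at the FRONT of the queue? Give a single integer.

enqueue(72): queue = [72]
dequeue(): queue = []
enqueue(2): queue = [2]
dequeue(): queue = []
enqueue(9): queue = [9]
enqueue(73): queue = [9, 73]
enqueue(59): queue = [9, 73, 59]
enqueue(40): queue = [9, 73, 59, 40]
dequeue(): queue = [73, 59, 40]
enqueue(82): queue = [73, 59, 40, 82]
enqueue(49): queue = [73, 59, 40, 82, 49]
enqueue(79): queue = [73, 59, 40, 82, 49, 79]
dequeue(): queue = [59, 40, 82, 49, 79]
enqueue(36): queue = [59, 40, 82, 49, 79, 36]

Answer: 59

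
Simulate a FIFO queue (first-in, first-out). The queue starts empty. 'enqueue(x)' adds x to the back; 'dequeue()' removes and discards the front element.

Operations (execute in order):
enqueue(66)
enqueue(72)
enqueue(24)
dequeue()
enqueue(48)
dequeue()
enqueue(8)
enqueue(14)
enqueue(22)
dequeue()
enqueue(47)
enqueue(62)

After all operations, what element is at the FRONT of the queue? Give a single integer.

enqueue(66): queue = [66]
enqueue(72): queue = [66, 72]
enqueue(24): queue = [66, 72, 24]
dequeue(): queue = [72, 24]
enqueue(48): queue = [72, 24, 48]
dequeue(): queue = [24, 48]
enqueue(8): queue = [24, 48, 8]
enqueue(14): queue = [24, 48, 8, 14]
enqueue(22): queue = [24, 48, 8, 14, 22]
dequeue(): queue = [48, 8, 14, 22]
enqueue(47): queue = [48, 8, 14, 22, 47]
enqueue(62): queue = [48, 8, 14, 22, 47, 62]

Answer: 48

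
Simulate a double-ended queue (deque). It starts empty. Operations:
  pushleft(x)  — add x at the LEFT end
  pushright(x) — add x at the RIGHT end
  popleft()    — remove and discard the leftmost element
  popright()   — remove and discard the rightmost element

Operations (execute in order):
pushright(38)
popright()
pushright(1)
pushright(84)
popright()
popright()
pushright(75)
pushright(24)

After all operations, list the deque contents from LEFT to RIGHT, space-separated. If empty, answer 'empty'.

pushright(38): [38]
popright(): []
pushright(1): [1]
pushright(84): [1, 84]
popright(): [1]
popright(): []
pushright(75): [75]
pushright(24): [75, 24]

Answer: 75 24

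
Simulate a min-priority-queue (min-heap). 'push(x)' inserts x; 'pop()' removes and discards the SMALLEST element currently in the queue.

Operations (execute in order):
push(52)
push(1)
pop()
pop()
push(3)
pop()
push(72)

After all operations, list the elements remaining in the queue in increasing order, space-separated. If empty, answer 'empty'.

Answer: 72

Derivation:
push(52): heap contents = [52]
push(1): heap contents = [1, 52]
pop() → 1: heap contents = [52]
pop() → 52: heap contents = []
push(3): heap contents = [3]
pop() → 3: heap contents = []
push(72): heap contents = [72]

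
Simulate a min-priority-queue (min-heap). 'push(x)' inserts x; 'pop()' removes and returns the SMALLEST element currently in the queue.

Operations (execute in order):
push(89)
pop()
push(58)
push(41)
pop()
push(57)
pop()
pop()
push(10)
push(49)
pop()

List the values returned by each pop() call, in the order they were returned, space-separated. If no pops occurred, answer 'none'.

Answer: 89 41 57 58 10

Derivation:
push(89): heap contents = [89]
pop() → 89: heap contents = []
push(58): heap contents = [58]
push(41): heap contents = [41, 58]
pop() → 41: heap contents = [58]
push(57): heap contents = [57, 58]
pop() → 57: heap contents = [58]
pop() → 58: heap contents = []
push(10): heap contents = [10]
push(49): heap contents = [10, 49]
pop() → 10: heap contents = [49]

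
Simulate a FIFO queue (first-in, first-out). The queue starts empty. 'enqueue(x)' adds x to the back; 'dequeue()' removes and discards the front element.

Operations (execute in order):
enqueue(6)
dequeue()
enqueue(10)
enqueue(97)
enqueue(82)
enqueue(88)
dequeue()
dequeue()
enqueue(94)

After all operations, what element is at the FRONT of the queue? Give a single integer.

Answer: 82

Derivation:
enqueue(6): queue = [6]
dequeue(): queue = []
enqueue(10): queue = [10]
enqueue(97): queue = [10, 97]
enqueue(82): queue = [10, 97, 82]
enqueue(88): queue = [10, 97, 82, 88]
dequeue(): queue = [97, 82, 88]
dequeue(): queue = [82, 88]
enqueue(94): queue = [82, 88, 94]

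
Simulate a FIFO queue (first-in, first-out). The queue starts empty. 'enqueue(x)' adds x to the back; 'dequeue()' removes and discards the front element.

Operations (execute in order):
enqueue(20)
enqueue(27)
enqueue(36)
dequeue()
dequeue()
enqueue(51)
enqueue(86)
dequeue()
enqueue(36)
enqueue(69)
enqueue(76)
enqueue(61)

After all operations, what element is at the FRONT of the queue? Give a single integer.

enqueue(20): queue = [20]
enqueue(27): queue = [20, 27]
enqueue(36): queue = [20, 27, 36]
dequeue(): queue = [27, 36]
dequeue(): queue = [36]
enqueue(51): queue = [36, 51]
enqueue(86): queue = [36, 51, 86]
dequeue(): queue = [51, 86]
enqueue(36): queue = [51, 86, 36]
enqueue(69): queue = [51, 86, 36, 69]
enqueue(76): queue = [51, 86, 36, 69, 76]
enqueue(61): queue = [51, 86, 36, 69, 76, 61]

Answer: 51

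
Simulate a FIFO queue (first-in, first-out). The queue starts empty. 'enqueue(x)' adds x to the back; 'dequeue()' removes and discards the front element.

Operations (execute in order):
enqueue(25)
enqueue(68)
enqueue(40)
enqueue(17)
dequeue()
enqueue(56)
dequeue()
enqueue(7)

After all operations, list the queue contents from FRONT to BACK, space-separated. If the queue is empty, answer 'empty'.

enqueue(25): [25]
enqueue(68): [25, 68]
enqueue(40): [25, 68, 40]
enqueue(17): [25, 68, 40, 17]
dequeue(): [68, 40, 17]
enqueue(56): [68, 40, 17, 56]
dequeue(): [40, 17, 56]
enqueue(7): [40, 17, 56, 7]

Answer: 40 17 56 7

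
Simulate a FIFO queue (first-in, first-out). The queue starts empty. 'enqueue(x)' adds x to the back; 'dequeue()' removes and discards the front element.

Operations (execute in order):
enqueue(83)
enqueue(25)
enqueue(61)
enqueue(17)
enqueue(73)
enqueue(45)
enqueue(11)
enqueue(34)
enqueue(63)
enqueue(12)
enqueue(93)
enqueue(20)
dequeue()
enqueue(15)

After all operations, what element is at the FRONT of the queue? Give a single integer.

Answer: 25

Derivation:
enqueue(83): queue = [83]
enqueue(25): queue = [83, 25]
enqueue(61): queue = [83, 25, 61]
enqueue(17): queue = [83, 25, 61, 17]
enqueue(73): queue = [83, 25, 61, 17, 73]
enqueue(45): queue = [83, 25, 61, 17, 73, 45]
enqueue(11): queue = [83, 25, 61, 17, 73, 45, 11]
enqueue(34): queue = [83, 25, 61, 17, 73, 45, 11, 34]
enqueue(63): queue = [83, 25, 61, 17, 73, 45, 11, 34, 63]
enqueue(12): queue = [83, 25, 61, 17, 73, 45, 11, 34, 63, 12]
enqueue(93): queue = [83, 25, 61, 17, 73, 45, 11, 34, 63, 12, 93]
enqueue(20): queue = [83, 25, 61, 17, 73, 45, 11, 34, 63, 12, 93, 20]
dequeue(): queue = [25, 61, 17, 73, 45, 11, 34, 63, 12, 93, 20]
enqueue(15): queue = [25, 61, 17, 73, 45, 11, 34, 63, 12, 93, 20, 15]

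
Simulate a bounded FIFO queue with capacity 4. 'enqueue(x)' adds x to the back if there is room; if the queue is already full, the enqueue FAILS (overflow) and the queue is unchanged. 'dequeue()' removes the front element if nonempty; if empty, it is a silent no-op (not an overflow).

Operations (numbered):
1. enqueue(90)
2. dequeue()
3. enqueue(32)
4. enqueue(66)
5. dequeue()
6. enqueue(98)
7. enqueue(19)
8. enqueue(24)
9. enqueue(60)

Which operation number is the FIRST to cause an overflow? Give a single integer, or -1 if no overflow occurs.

1. enqueue(90): size=1
2. dequeue(): size=0
3. enqueue(32): size=1
4. enqueue(66): size=2
5. dequeue(): size=1
6. enqueue(98): size=2
7. enqueue(19): size=3
8. enqueue(24): size=4
9. enqueue(60): size=4=cap → OVERFLOW (fail)

Answer: 9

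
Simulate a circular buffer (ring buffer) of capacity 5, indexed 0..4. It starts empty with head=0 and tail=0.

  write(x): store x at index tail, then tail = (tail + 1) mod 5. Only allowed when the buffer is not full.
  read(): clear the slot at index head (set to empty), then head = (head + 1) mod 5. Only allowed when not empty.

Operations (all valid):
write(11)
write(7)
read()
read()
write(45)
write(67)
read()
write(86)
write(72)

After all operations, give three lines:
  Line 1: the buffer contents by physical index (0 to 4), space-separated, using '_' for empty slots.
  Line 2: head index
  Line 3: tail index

write(11): buf=[11 _ _ _ _], head=0, tail=1, size=1
write(7): buf=[11 7 _ _ _], head=0, tail=2, size=2
read(): buf=[_ 7 _ _ _], head=1, tail=2, size=1
read(): buf=[_ _ _ _ _], head=2, tail=2, size=0
write(45): buf=[_ _ 45 _ _], head=2, tail=3, size=1
write(67): buf=[_ _ 45 67 _], head=2, tail=4, size=2
read(): buf=[_ _ _ 67 _], head=3, tail=4, size=1
write(86): buf=[_ _ _ 67 86], head=3, tail=0, size=2
write(72): buf=[72 _ _ 67 86], head=3, tail=1, size=3

Answer: 72 _ _ 67 86
3
1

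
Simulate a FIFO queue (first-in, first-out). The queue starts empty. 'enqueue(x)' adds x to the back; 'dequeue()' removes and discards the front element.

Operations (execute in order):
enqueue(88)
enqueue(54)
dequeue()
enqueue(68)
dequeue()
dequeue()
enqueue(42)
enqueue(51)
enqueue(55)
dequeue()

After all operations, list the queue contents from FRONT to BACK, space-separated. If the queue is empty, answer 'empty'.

enqueue(88): [88]
enqueue(54): [88, 54]
dequeue(): [54]
enqueue(68): [54, 68]
dequeue(): [68]
dequeue(): []
enqueue(42): [42]
enqueue(51): [42, 51]
enqueue(55): [42, 51, 55]
dequeue(): [51, 55]

Answer: 51 55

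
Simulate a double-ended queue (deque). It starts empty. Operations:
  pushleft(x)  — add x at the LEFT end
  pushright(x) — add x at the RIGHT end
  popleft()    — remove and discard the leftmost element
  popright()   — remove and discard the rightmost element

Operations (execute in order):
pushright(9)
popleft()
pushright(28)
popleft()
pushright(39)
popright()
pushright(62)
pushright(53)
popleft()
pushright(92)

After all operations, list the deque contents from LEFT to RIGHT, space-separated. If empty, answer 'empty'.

pushright(9): [9]
popleft(): []
pushright(28): [28]
popleft(): []
pushright(39): [39]
popright(): []
pushright(62): [62]
pushright(53): [62, 53]
popleft(): [53]
pushright(92): [53, 92]

Answer: 53 92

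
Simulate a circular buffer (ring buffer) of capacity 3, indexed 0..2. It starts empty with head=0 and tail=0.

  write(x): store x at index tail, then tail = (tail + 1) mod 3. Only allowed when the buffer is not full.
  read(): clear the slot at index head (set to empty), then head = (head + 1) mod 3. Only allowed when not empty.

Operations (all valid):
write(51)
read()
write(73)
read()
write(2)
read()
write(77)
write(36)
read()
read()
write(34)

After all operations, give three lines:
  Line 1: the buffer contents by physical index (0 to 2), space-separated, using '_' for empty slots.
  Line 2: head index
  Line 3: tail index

Answer: _ _ 34
2
0

Derivation:
write(51): buf=[51 _ _], head=0, tail=1, size=1
read(): buf=[_ _ _], head=1, tail=1, size=0
write(73): buf=[_ 73 _], head=1, tail=2, size=1
read(): buf=[_ _ _], head=2, tail=2, size=0
write(2): buf=[_ _ 2], head=2, tail=0, size=1
read(): buf=[_ _ _], head=0, tail=0, size=0
write(77): buf=[77 _ _], head=0, tail=1, size=1
write(36): buf=[77 36 _], head=0, tail=2, size=2
read(): buf=[_ 36 _], head=1, tail=2, size=1
read(): buf=[_ _ _], head=2, tail=2, size=0
write(34): buf=[_ _ 34], head=2, tail=0, size=1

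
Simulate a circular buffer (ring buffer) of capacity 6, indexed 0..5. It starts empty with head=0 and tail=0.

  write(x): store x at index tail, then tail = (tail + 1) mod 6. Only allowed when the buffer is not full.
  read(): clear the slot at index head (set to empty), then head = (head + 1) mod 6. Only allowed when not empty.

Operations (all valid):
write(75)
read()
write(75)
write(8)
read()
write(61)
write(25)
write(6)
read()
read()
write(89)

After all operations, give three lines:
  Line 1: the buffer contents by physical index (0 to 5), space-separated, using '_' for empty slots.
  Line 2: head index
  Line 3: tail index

write(75): buf=[75 _ _ _ _ _], head=0, tail=1, size=1
read(): buf=[_ _ _ _ _ _], head=1, tail=1, size=0
write(75): buf=[_ 75 _ _ _ _], head=1, tail=2, size=1
write(8): buf=[_ 75 8 _ _ _], head=1, tail=3, size=2
read(): buf=[_ _ 8 _ _ _], head=2, tail=3, size=1
write(61): buf=[_ _ 8 61 _ _], head=2, tail=4, size=2
write(25): buf=[_ _ 8 61 25 _], head=2, tail=5, size=3
write(6): buf=[_ _ 8 61 25 6], head=2, tail=0, size=4
read(): buf=[_ _ _ 61 25 6], head=3, tail=0, size=3
read(): buf=[_ _ _ _ 25 6], head=4, tail=0, size=2
write(89): buf=[89 _ _ _ 25 6], head=4, tail=1, size=3

Answer: 89 _ _ _ 25 6
4
1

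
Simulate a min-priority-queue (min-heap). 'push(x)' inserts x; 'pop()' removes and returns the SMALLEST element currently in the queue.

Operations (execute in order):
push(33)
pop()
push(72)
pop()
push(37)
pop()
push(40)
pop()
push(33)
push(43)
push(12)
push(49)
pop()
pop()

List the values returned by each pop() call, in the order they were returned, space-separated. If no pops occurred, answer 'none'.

push(33): heap contents = [33]
pop() → 33: heap contents = []
push(72): heap contents = [72]
pop() → 72: heap contents = []
push(37): heap contents = [37]
pop() → 37: heap contents = []
push(40): heap contents = [40]
pop() → 40: heap contents = []
push(33): heap contents = [33]
push(43): heap contents = [33, 43]
push(12): heap contents = [12, 33, 43]
push(49): heap contents = [12, 33, 43, 49]
pop() → 12: heap contents = [33, 43, 49]
pop() → 33: heap contents = [43, 49]

Answer: 33 72 37 40 12 33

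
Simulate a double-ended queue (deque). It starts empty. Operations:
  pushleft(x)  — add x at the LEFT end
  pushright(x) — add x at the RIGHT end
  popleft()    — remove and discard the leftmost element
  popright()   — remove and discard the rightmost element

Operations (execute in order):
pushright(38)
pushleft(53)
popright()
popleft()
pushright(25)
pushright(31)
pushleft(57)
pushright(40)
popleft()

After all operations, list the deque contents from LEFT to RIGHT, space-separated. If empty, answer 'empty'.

pushright(38): [38]
pushleft(53): [53, 38]
popright(): [53]
popleft(): []
pushright(25): [25]
pushright(31): [25, 31]
pushleft(57): [57, 25, 31]
pushright(40): [57, 25, 31, 40]
popleft(): [25, 31, 40]

Answer: 25 31 40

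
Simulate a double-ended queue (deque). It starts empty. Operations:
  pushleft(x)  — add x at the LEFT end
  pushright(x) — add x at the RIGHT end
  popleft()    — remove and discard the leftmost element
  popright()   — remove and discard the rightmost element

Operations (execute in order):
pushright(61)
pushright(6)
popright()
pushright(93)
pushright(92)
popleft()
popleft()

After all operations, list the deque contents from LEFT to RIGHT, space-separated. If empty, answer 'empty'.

pushright(61): [61]
pushright(6): [61, 6]
popright(): [61]
pushright(93): [61, 93]
pushright(92): [61, 93, 92]
popleft(): [93, 92]
popleft(): [92]

Answer: 92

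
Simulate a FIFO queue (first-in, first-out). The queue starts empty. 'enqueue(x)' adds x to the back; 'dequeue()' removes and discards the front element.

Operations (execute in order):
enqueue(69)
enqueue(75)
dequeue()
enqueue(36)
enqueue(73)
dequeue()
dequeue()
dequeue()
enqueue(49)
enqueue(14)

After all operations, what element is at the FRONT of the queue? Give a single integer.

Answer: 49

Derivation:
enqueue(69): queue = [69]
enqueue(75): queue = [69, 75]
dequeue(): queue = [75]
enqueue(36): queue = [75, 36]
enqueue(73): queue = [75, 36, 73]
dequeue(): queue = [36, 73]
dequeue(): queue = [73]
dequeue(): queue = []
enqueue(49): queue = [49]
enqueue(14): queue = [49, 14]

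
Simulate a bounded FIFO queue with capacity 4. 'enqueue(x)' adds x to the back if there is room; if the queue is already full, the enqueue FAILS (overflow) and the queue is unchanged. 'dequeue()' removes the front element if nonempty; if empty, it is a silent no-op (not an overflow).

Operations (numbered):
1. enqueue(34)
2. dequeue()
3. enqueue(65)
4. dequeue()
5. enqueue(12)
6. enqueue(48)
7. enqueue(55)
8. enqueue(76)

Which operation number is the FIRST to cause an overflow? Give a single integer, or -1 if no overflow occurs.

Answer: -1

Derivation:
1. enqueue(34): size=1
2. dequeue(): size=0
3. enqueue(65): size=1
4. dequeue(): size=0
5. enqueue(12): size=1
6. enqueue(48): size=2
7. enqueue(55): size=3
8. enqueue(76): size=4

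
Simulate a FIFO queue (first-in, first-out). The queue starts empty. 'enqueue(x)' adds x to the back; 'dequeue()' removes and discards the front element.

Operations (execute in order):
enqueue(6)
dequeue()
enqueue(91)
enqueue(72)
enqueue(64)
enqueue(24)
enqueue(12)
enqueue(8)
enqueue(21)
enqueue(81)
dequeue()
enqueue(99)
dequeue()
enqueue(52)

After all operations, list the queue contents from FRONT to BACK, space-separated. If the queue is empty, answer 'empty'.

enqueue(6): [6]
dequeue(): []
enqueue(91): [91]
enqueue(72): [91, 72]
enqueue(64): [91, 72, 64]
enqueue(24): [91, 72, 64, 24]
enqueue(12): [91, 72, 64, 24, 12]
enqueue(8): [91, 72, 64, 24, 12, 8]
enqueue(21): [91, 72, 64, 24, 12, 8, 21]
enqueue(81): [91, 72, 64, 24, 12, 8, 21, 81]
dequeue(): [72, 64, 24, 12, 8, 21, 81]
enqueue(99): [72, 64, 24, 12, 8, 21, 81, 99]
dequeue(): [64, 24, 12, 8, 21, 81, 99]
enqueue(52): [64, 24, 12, 8, 21, 81, 99, 52]

Answer: 64 24 12 8 21 81 99 52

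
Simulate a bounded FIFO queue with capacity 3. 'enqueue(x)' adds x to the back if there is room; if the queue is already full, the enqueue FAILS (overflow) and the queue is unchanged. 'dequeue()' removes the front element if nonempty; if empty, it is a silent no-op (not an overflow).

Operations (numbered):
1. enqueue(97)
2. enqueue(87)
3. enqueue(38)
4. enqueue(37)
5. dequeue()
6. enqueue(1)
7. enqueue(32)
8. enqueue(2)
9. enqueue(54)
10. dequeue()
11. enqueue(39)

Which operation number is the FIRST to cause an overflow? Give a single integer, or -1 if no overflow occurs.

1. enqueue(97): size=1
2. enqueue(87): size=2
3. enqueue(38): size=3
4. enqueue(37): size=3=cap → OVERFLOW (fail)
5. dequeue(): size=2
6. enqueue(1): size=3
7. enqueue(32): size=3=cap → OVERFLOW (fail)
8. enqueue(2): size=3=cap → OVERFLOW (fail)
9. enqueue(54): size=3=cap → OVERFLOW (fail)
10. dequeue(): size=2
11. enqueue(39): size=3

Answer: 4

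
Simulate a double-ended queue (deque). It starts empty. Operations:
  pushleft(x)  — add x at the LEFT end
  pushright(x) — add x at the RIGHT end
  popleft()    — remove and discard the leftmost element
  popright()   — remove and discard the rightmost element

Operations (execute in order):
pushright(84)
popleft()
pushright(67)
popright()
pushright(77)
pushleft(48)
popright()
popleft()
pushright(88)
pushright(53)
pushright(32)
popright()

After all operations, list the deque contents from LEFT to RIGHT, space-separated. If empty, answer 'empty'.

pushright(84): [84]
popleft(): []
pushright(67): [67]
popright(): []
pushright(77): [77]
pushleft(48): [48, 77]
popright(): [48]
popleft(): []
pushright(88): [88]
pushright(53): [88, 53]
pushright(32): [88, 53, 32]
popright(): [88, 53]

Answer: 88 53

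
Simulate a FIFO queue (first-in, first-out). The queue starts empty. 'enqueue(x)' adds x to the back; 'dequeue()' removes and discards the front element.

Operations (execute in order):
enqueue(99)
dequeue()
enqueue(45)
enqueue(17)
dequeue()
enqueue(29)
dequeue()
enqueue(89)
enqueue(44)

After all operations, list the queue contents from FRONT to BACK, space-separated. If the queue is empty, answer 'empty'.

Answer: 29 89 44

Derivation:
enqueue(99): [99]
dequeue(): []
enqueue(45): [45]
enqueue(17): [45, 17]
dequeue(): [17]
enqueue(29): [17, 29]
dequeue(): [29]
enqueue(89): [29, 89]
enqueue(44): [29, 89, 44]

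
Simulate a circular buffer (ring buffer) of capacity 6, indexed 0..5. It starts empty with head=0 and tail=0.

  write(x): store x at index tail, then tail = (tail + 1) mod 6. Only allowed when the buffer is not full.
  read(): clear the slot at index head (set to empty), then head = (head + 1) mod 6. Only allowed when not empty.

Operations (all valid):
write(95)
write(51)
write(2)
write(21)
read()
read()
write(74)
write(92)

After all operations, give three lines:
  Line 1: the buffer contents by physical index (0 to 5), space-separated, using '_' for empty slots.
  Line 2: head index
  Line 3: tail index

write(95): buf=[95 _ _ _ _ _], head=0, tail=1, size=1
write(51): buf=[95 51 _ _ _ _], head=0, tail=2, size=2
write(2): buf=[95 51 2 _ _ _], head=0, tail=3, size=3
write(21): buf=[95 51 2 21 _ _], head=0, tail=4, size=4
read(): buf=[_ 51 2 21 _ _], head=1, tail=4, size=3
read(): buf=[_ _ 2 21 _ _], head=2, tail=4, size=2
write(74): buf=[_ _ 2 21 74 _], head=2, tail=5, size=3
write(92): buf=[_ _ 2 21 74 92], head=2, tail=0, size=4

Answer: _ _ 2 21 74 92
2
0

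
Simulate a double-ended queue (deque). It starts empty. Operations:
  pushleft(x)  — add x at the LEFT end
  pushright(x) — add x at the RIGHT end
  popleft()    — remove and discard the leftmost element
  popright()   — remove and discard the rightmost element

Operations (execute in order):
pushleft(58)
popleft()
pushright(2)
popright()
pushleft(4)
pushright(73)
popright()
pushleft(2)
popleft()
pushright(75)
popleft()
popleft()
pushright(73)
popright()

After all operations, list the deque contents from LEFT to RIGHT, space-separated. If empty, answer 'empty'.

pushleft(58): [58]
popleft(): []
pushright(2): [2]
popright(): []
pushleft(4): [4]
pushright(73): [4, 73]
popright(): [4]
pushleft(2): [2, 4]
popleft(): [4]
pushright(75): [4, 75]
popleft(): [75]
popleft(): []
pushright(73): [73]
popright(): []

Answer: empty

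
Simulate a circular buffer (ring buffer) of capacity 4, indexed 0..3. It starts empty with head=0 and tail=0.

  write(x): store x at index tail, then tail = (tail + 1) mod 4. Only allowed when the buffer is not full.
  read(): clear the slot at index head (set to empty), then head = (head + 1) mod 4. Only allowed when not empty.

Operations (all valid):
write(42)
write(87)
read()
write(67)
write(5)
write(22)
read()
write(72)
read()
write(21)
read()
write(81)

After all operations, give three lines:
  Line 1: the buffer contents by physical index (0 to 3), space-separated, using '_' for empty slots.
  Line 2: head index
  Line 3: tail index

write(42): buf=[42 _ _ _], head=0, tail=1, size=1
write(87): buf=[42 87 _ _], head=0, tail=2, size=2
read(): buf=[_ 87 _ _], head=1, tail=2, size=1
write(67): buf=[_ 87 67 _], head=1, tail=3, size=2
write(5): buf=[_ 87 67 5], head=1, tail=0, size=3
write(22): buf=[22 87 67 5], head=1, tail=1, size=4
read(): buf=[22 _ 67 5], head=2, tail=1, size=3
write(72): buf=[22 72 67 5], head=2, tail=2, size=4
read(): buf=[22 72 _ 5], head=3, tail=2, size=3
write(21): buf=[22 72 21 5], head=3, tail=3, size=4
read(): buf=[22 72 21 _], head=0, tail=3, size=3
write(81): buf=[22 72 21 81], head=0, tail=0, size=4

Answer: 22 72 21 81
0
0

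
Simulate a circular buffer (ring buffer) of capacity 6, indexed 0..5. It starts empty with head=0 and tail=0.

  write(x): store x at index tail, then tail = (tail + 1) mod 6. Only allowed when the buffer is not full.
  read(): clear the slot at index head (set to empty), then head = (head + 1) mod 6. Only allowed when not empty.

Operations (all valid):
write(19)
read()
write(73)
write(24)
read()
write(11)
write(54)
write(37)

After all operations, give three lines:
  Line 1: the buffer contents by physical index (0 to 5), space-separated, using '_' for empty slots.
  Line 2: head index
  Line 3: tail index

Answer: _ _ 24 11 54 37
2
0

Derivation:
write(19): buf=[19 _ _ _ _ _], head=0, tail=1, size=1
read(): buf=[_ _ _ _ _ _], head=1, tail=1, size=0
write(73): buf=[_ 73 _ _ _ _], head=1, tail=2, size=1
write(24): buf=[_ 73 24 _ _ _], head=1, tail=3, size=2
read(): buf=[_ _ 24 _ _ _], head=2, tail=3, size=1
write(11): buf=[_ _ 24 11 _ _], head=2, tail=4, size=2
write(54): buf=[_ _ 24 11 54 _], head=2, tail=5, size=3
write(37): buf=[_ _ 24 11 54 37], head=2, tail=0, size=4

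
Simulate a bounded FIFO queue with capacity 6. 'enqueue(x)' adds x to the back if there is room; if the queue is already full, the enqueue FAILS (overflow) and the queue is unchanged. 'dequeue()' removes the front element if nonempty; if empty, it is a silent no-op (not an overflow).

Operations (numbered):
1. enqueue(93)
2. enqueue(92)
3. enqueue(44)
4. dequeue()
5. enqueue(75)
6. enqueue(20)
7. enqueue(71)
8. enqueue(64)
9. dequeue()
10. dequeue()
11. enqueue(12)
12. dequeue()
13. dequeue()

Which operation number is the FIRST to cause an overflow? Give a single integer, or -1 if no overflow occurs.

1. enqueue(93): size=1
2. enqueue(92): size=2
3. enqueue(44): size=3
4. dequeue(): size=2
5. enqueue(75): size=3
6. enqueue(20): size=4
7. enqueue(71): size=5
8. enqueue(64): size=6
9. dequeue(): size=5
10. dequeue(): size=4
11. enqueue(12): size=5
12. dequeue(): size=4
13. dequeue(): size=3

Answer: -1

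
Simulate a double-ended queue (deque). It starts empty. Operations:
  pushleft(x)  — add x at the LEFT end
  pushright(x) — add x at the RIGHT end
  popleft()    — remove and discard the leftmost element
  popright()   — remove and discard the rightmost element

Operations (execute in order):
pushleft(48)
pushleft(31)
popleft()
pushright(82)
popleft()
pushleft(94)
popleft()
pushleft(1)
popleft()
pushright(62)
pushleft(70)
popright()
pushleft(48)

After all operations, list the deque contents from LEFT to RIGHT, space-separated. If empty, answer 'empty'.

pushleft(48): [48]
pushleft(31): [31, 48]
popleft(): [48]
pushright(82): [48, 82]
popleft(): [82]
pushleft(94): [94, 82]
popleft(): [82]
pushleft(1): [1, 82]
popleft(): [82]
pushright(62): [82, 62]
pushleft(70): [70, 82, 62]
popright(): [70, 82]
pushleft(48): [48, 70, 82]

Answer: 48 70 82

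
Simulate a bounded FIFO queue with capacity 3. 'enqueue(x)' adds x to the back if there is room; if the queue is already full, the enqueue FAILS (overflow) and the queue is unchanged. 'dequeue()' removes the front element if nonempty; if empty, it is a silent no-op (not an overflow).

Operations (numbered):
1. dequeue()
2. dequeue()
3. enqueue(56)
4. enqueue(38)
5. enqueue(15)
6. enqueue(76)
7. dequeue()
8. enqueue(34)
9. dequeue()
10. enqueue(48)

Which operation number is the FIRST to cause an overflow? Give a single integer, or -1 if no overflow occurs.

Answer: 6

Derivation:
1. dequeue(): empty, no-op, size=0
2. dequeue(): empty, no-op, size=0
3. enqueue(56): size=1
4. enqueue(38): size=2
5. enqueue(15): size=3
6. enqueue(76): size=3=cap → OVERFLOW (fail)
7. dequeue(): size=2
8. enqueue(34): size=3
9. dequeue(): size=2
10. enqueue(48): size=3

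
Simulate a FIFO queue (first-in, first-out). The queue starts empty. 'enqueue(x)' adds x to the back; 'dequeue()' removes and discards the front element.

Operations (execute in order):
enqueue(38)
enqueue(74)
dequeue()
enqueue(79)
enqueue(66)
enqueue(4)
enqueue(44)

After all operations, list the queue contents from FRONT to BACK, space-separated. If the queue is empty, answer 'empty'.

Answer: 74 79 66 4 44

Derivation:
enqueue(38): [38]
enqueue(74): [38, 74]
dequeue(): [74]
enqueue(79): [74, 79]
enqueue(66): [74, 79, 66]
enqueue(4): [74, 79, 66, 4]
enqueue(44): [74, 79, 66, 4, 44]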